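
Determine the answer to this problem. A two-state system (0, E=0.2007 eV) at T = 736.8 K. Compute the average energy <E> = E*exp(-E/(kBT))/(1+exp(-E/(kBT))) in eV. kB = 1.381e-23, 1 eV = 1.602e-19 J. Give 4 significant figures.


Step 1: beta*E = 0.2007*1.602e-19/(1.381e-23*736.8) = 3.16
Step 2: exp(-beta*E) = 0.04243
Step 3: <E> = 0.2007*0.04243/(1+0.04243) = 0.008169 eV

0.008169


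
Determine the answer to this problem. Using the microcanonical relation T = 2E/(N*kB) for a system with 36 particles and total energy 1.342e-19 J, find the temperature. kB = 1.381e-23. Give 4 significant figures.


Step 1: Numerator = 2*E = 2*1.342e-19 = 2.684e-19 J
Step 2: Denominator = N*kB = 36*1.381e-23 = 4.972e-22
Step 3: T = 2.684e-19 / 4.972e-22 = 539.9 K

539.9


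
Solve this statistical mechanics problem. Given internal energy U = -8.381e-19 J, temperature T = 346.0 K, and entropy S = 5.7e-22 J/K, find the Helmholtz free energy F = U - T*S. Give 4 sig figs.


Step 1: T*S = 346.0 * 5.7e-22 = 1.972e-19 J
Step 2: F = U - T*S = -8.381e-19 - 1.972e-19
Step 3: F = -1.035e-18 J

-1.035e-18


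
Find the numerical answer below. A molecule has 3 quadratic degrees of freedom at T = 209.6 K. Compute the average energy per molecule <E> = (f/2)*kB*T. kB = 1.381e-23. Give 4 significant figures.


Step 1: f/2 = 3/2 = 1.5
Step 2: kB*T = 1.381e-23 * 209.6 = 2.895e-21
Step 3: <E> = 1.5 * 2.895e-21 = 4.342e-21 J

4.342e-21


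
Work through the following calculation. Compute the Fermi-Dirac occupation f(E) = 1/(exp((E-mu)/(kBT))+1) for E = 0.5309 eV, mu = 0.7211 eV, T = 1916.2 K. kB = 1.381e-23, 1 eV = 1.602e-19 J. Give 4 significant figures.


Step 1: (E - mu) = 0.5309 - 0.7211 = -0.1902 eV
Step 2: Convert: (E-mu)*eV = -3.047e-20 J
Step 3: x = (E-mu)*eV/(kB*T) = -1.151
Step 4: f = 1/(exp(-1.151)+1) = 0.7598

0.7598


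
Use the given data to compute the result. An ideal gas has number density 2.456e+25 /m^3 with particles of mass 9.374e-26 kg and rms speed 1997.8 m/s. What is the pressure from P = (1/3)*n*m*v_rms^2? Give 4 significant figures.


Step 1: v_rms^2 = 1997.8^2 = 3.991e+06
Step 2: n*m = 2.456e+25*9.374e-26 = 2.302
Step 3: P = (1/3)*2.302*3.991e+06 = 3.063e+06 Pa

3.063e+06


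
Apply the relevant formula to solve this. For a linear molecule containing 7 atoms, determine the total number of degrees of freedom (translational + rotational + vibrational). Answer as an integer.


Step 1: Translational DOF = 3
Step 2: Rotational DOF (linear) = 2
Step 3: Vibrational DOF = 3*7 - 5 = 16
Step 4: Total = 3 + 2 + 16 = 21

21


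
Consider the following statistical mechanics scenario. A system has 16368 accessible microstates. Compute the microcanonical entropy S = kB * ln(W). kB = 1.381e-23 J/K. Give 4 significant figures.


Step 1: ln(W) = ln(16368) = 9.703
Step 2: S = kB * ln(W) = 1.381e-23 * 9.703
Step 3: S = 1.34e-22 J/K

1.34e-22


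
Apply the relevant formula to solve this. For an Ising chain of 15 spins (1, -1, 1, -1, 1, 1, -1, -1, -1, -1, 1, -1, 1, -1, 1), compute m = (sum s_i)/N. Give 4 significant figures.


Step 1: Count up spins (+1): 7, down spins (-1): 8
Step 2: Total magnetization M = 7 - 8 = -1
Step 3: m = M/N = -1/15 = -0.06667

-0.06667


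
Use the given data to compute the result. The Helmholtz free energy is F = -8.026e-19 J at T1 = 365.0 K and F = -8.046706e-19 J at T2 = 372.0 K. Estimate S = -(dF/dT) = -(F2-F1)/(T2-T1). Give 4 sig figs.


Step 1: dF = F2 - F1 = -8.046706e-19 - (-8.026e-19) = -2.0706e-21 J
Step 2: dT = T2 - T1 = 372.0 - 365.0 = 7 K
Step 3: S = -dF/dT = -(-2.0706e-21)/7 = 2.958e-22 J/K

2.958e-22


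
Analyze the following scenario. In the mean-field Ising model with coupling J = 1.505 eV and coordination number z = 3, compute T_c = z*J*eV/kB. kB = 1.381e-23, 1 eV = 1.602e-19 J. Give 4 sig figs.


Step 1: z*J = 3*1.505 = 4.515 eV
Step 2: Convert to Joules: 4.515*1.602e-19 = 7.233e-19 J
Step 3: T_c = 7.233e-19 / 1.381e-23 = 5.238e+04 K

5.238e+04


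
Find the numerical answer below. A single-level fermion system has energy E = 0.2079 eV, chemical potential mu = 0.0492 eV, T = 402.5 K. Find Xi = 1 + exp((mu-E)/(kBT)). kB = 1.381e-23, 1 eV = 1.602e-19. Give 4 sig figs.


Step 1: (mu - E) = 0.0492 - 0.2079 = -0.1587 eV
Step 2: x = (mu-E)*eV/(kB*T) = -0.1587*1.602e-19/(1.381e-23*402.5) = -4.574
Step 3: exp(x) = 0.01032
Step 4: Xi = 1 + 0.01032 = 1.01

1.01


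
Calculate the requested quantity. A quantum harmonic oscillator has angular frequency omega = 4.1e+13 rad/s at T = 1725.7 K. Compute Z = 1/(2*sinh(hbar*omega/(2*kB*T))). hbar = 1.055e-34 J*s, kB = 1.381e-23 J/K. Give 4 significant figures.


Step 1: Compute x = hbar*omega/(kB*T) = 1.055e-34*4.1e+13/(1.381e-23*1725.7) = 0.1815
Step 2: x/2 = 0.09075
Step 3: sinh(x/2) = 0.09087
Step 4: Z = 1/(2*0.09087) = 5.502

5.502


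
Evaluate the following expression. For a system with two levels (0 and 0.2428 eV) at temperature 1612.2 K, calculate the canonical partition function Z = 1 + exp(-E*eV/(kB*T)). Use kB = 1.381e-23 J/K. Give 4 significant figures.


Step 1: Compute beta*E = E*eV/(kB*T) = 0.2428*1.602e-19/(1.381e-23*1612.2) = 1.747
Step 2: exp(-beta*E) = exp(-1.747) = 0.1743
Step 3: Z = 1 + 0.1743 = 1.174

1.174


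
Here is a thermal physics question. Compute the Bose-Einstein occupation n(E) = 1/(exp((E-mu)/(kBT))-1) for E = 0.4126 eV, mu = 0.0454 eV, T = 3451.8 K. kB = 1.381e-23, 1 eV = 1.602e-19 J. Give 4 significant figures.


Step 1: (E - mu) = 0.3672 eV
Step 2: x = (E-mu)*eV/(kB*T) = 0.3672*1.602e-19/(1.381e-23*3451.8) = 1.234
Step 3: exp(x) = 3.435
Step 4: n = 1/(exp(x)-1) = 0.4107

0.4107


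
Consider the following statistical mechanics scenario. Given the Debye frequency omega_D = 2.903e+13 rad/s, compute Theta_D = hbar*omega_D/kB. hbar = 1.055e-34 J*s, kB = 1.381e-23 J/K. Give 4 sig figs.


Step 1: hbar*omega_D = 1.055e-34 * 2.903e+13 = 3.063e-21 J
Step 2: Theta_D = 3.063e-21 / 1.381e-23
Step 3: Theta_D = 221.8 K

221.8


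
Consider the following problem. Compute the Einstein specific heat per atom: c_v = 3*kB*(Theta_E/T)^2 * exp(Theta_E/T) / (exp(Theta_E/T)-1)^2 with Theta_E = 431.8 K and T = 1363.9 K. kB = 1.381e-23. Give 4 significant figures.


Step 1: x = Theta_E/T = 431.8/1363.9 = 0.3166
Step 2: x^2 = 0.1002
Step 3: exp(x) = 1.372
Step 4: c_v = 3*1.381e-23*0.1002*1.372/(1.372-1)^2 = 4.109e-23

4.109e-23


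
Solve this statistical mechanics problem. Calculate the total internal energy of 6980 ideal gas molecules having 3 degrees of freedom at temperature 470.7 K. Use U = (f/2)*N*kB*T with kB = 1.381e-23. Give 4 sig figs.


Step 1: f/2 = 3/2 = 1.5
Step 2: N*kB*T = 6980*1.381e-23*470.7 = 4.537e-17
Step 3: U = 1.5 * 4.537e-17 = 6.806e-17 J

6.806e-17


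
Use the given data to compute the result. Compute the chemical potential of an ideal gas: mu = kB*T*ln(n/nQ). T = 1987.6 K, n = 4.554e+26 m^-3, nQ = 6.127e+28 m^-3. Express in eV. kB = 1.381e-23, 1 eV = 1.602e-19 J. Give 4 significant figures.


Step 1: n/nQ = 4.554e+26/6.127e+28 = 0.007433
Step 2: ln(n/nQ) = -4.902
Step 3: mu = kB*T*ln(n/nQ) = 2.745e-20*-4.902 = -1.346e-19 J
Step 4: Convert to eV: -1.346e-19/1.602e-19 = -0.8399 eV

-0.8399


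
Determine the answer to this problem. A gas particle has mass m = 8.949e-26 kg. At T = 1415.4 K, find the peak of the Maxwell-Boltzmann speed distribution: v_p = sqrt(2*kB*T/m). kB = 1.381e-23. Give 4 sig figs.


Step 1: Numerator = 2*kB*T = 2*1.381e-23*1415.4 = 3.909e-20
Step 2: Ratio = 3.909e-20 / 8.949e-26 = 4.368e+05
Step 3: v_p = sqrt(4.368e+05) = 660.9 m/s

660.9


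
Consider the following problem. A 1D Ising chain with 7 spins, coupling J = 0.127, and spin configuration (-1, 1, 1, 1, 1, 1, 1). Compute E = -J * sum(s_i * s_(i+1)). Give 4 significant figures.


Step 1: Nearest-neighbor products: -1, 1, 1, 1, 1, 1
Step 2: Sum of products = 4
Step 3: E = -0.127 * 4 = -0.508

-0.508


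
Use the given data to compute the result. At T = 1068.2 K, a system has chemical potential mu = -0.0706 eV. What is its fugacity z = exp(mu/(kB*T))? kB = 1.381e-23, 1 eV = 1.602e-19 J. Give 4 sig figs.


Step 1: Convert mu to Joules: -0.0706*1.602e-19 = -1.131e-20 J
Step 2: kB*T = 1.381e-23*1068.2 = 1.475e-20 J
Step 3: mu/(kB*T) = -0.7667
Step 4: z = exp(-0.7667) = 0.4645

0.4645


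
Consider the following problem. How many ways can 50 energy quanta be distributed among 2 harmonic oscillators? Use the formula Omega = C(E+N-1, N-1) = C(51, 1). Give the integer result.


Step 1: Use binomial coefficient C(51, 1)
Step 2: Numerator = 51! / 50!
Step 3: Denominator = 1!
Step 4: Omega = 51

51


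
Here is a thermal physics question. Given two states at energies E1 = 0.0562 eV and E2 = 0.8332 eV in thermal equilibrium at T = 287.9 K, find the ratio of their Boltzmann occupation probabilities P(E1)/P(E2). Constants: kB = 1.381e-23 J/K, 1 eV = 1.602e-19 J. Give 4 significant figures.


Step 1: Compute energy difference dE = E1 - E2 = 0.0562 - 0.8332 = -0.777 eV
Step 2: Convert to Joules: dE_J = -0.777 * 1.602e-19 = -1.245e-19 J
Step 3: Compute exponent = -dE_J / (kB * T) = -(-1.245e-19) / (1.381e-23 * 287.9) = 31.31
Step 4: P(E1)/P(E2) = exp(31.31) = 3.951e+13

3.951e+13


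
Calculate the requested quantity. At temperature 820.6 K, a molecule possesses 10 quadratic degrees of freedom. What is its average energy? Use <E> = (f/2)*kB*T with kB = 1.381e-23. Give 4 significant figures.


Step 1: f/2 = 10/2 = 5
Step 2: kB*T = 1.381e-23 * 820.6 = 1.133e-20
Step 3: <E> = 5 * 1.133e-20 = 5.666e-20 J

5.666e-20


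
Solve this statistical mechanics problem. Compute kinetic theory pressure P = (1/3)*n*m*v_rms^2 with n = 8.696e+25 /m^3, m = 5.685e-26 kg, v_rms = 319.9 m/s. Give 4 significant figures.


Step 1: v_rms^2 = 319.9^2 = 1.023e+05
Step 2: n*m = 8.696e+25*5.685e-26 = 4.944
Step 3: P = (1/3)*4.944*1.023e+05 = 1.686e+05 Pa

1.686e+05


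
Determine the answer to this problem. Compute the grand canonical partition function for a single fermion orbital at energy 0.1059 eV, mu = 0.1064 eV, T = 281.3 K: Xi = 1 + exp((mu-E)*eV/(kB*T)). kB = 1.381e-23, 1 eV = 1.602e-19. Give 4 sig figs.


Step 1: (mu - E) = 0.1064 - 0.1059 = 0.0005 eV
Step 2: x = (mu-E)*eV/(kB*T) = 0.0005*1.602e-19/(1.381e-23*281.3) = 0.02062
Step 3: exp(x) = 1.021
Step 4: Xi = 1 + 1.021 = 2.021

2.021


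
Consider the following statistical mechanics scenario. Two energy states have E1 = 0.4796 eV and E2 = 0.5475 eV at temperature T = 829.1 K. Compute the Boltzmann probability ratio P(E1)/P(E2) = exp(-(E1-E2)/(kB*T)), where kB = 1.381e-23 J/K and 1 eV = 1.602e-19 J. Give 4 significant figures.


Step 1: Compute energy difference dE = E1 - E2 = 0.4796 - 0.5475 = -0.0679 eV
Step 2: Convert to Joules: dE_J = -0.0679 * 1.602e-19 = -1.088e-20 J
Step 3: Compute exponent = -dE_J / (kB * T) = -(-1.088e-20) / (1.381e-23 * 829.1) = 0.95
Step 4: P(E1)/P(E2) = exp(0.95) = 2.586

2.586


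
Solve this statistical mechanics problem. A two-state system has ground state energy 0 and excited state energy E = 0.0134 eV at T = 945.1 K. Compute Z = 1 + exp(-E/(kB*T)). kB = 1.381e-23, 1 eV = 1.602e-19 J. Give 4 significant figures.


Step 1: Compute beta*E = E*eV/(kB*T) = 0.0134*1.602e-19/(1.381e-23*945.1) = 0.1645
Step 2: exp(-beta*E) = exp(-0.1645) = 0.8483
Step 3: Z = 1 + 0.8483 = 1.848

1.848


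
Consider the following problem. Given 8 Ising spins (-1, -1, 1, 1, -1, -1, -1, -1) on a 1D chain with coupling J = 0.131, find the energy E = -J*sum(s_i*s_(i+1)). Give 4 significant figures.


Step 1: Nearest-neighbor products: 1, -1, 1, -1, 1, 1, 1
Step 2: Sum of products = 3
Step 3: E = -0.131 * 3 = -0.393

-0.393


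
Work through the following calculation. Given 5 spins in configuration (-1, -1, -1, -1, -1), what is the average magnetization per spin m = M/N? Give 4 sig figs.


Step 1: Count up spins (+1): 0, down spins (-1): 5
Step 2: Total magnetization M = 0 - 5 = -5
Step 3: m = M/N = -5/5 = -1

-1


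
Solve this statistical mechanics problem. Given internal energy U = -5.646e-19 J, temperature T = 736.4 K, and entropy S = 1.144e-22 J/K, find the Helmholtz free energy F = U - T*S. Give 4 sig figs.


Step 1: T*S = 736.4 * 1.144e-22 = 8.424e-20 J
Step 2: F = U - T*S = -5.646e-19 - 8.424e-20
Step 3: F = -6.488e-19 J

-6.488e-19


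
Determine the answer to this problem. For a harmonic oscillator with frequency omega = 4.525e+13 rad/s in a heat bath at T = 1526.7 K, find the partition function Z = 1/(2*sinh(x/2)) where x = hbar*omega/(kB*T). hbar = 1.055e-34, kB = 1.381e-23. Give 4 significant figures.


Step 1: Compute x = hbar*omega/(kB*T) = 1.055e-34*4.525e+13/(1.381e-23*1526.7) = 0.2264
Step 2: x/2 = 0.1132
Step 3: sinh(x/2) = 0.1135
Step 4: Z = 1/(2*0.1135) = 4.407

4.407


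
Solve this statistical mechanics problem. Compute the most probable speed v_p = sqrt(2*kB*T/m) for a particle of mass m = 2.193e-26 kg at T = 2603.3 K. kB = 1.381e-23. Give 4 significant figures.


Step 1: Numerator = 2*kB*T = 2*1.381e-23*2603.3 = 7.19e-20
Step 2: Ratio = 7.19e-20 / 2.193e-26 = 3.279e+06
Step 3: v_p = sqrt(3.279e+06) = 1811 m/s

1811


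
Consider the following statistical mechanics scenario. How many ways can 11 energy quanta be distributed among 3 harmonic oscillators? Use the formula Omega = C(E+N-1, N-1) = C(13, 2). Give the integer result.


Step 1: Use binomial coefficient C(13, 2)
Step 2: Numerator = 13! / 11!
Step 3: Denominator = 2!
Step 4: Omega = 78

78


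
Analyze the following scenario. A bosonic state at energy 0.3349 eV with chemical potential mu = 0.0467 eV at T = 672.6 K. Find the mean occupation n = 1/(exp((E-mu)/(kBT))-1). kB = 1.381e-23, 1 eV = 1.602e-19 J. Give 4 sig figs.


Step 1: (E - mu) = 0.2882 eV
Step 2: x = (E-mu)*eV/(kB*T) = 0.2882*1.602e-19/(1.381e-23*672.6) = 4.971
Step 3: exp(x) = 144.1
Step 4: n = 1/(exp(x)-1) = 0.006988

0.006988


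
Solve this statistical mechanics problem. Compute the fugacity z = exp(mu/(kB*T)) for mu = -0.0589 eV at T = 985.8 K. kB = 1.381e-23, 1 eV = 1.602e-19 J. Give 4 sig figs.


Step 1: Convert mu to Joules: -0.0589*1.602e-19 = -9.436e-21 J
Step 2: kB*T = 1.381e-23*985.8 = 1.361e-20 J
Step 3: mu/(kB*T) = -0.6931
Step 4: z = exp(-0.6931) = 0.5

0.5


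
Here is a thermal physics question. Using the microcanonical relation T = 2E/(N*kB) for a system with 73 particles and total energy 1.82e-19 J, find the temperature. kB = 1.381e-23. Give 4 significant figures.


Step 1: Numerator = 2*E = 2*1.82e-19 = 3.64e-19 J
Step 2: Denominator = N*kB = 73*1.381e-23 = 1.008e-21
Step 3: T = 3.64e-19 / 1.008e-21 = 361.1 K

361.1


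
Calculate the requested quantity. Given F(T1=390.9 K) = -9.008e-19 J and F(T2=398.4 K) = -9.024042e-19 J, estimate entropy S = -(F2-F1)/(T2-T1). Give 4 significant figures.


Step 1: dF = F2 - F1 = -9.024042e-19 - (-9.008e-19) = -1.6042e-21 J
Step 2: dT = T2 - T1 = 398.4 - 390.9 = 7.5 K
Step 3: S = -dF/dT = -(-1.6042e-21)/7.5 = 2.139e-22 J/K

2.139e-22


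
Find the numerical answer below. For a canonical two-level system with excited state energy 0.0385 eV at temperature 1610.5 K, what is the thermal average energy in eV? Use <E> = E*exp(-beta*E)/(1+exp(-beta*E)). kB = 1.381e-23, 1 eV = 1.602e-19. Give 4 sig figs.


Step 1: beta*E = 0.0385*1.602e-19/(1.381e-23*1610.5) = 0.2773
Step 2: exp(-beta*E) = 0.7578
Step 3: <E> = 0.0385*0.7578/(1+0.7578) = 0.0166 eV

0.0166


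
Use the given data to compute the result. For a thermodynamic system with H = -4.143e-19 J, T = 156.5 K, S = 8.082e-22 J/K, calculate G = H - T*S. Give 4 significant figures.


Step 1: T*S = 156.5 * 8.082e-22 = 1.265e-19 J
Step 2: G = H - T*S = -4.143e-19 - 1.265e-19
Step 3: G = -5.408e-19 J

-5.408e-19


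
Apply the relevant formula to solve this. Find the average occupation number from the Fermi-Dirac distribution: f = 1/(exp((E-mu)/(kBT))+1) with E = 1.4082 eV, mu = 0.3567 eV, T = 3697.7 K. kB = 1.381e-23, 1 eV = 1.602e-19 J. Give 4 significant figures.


Step 1: (E - mu) = 1.4082 - 0.3567 = 1.051 eV
Step 2: Convert: (E-mu)*eV = 1.685e-19 J
Step 3: x = (E-mu)*eV/(kB*T) = 3.299
Step 4: f = 1/(exp(3.299)+1) = 0.03561

0.03561


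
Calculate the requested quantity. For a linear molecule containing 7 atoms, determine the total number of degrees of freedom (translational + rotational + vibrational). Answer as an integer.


Step 1: Translational DOF = 3
Step 2: Rotational DOF (linear) = 2
Step 3: Vibrational DOF = 3*7 - 5 = 16
Step 4: Total = 3 + 2 + 16 = 21

21


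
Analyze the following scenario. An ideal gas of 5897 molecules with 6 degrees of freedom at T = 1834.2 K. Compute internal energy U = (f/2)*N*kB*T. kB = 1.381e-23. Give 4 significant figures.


Step 1: f/2 = 6/2 = 3.0
Step 2: N*kB*T = 5897*1.381e-23*1834.2 = 1.494e-16
Step 3: U = 3.0 * 1.494e-16 = 4.481e-16 J

4.481e-16


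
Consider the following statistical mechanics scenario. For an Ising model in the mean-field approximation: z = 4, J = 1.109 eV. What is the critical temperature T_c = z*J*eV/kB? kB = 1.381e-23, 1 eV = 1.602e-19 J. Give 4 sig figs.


Step 1: z*J = 4*1.109 = 4.436 eV
Step 2: Convert to Joules: 4.436*1.602e-19 = 7.106e-19 J
Step 3: T_c = 7.106e-19 / 1.381e-23 = 5.146e+04 K

5.146e+04


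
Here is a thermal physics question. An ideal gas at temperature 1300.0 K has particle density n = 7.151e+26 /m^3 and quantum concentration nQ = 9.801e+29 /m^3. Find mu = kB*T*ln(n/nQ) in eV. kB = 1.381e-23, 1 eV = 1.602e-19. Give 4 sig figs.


Step 1: n/nQ = 7.151e+26/9.801e+29 = 0.0007296
Step 2: ln(n/nQ) = -7.223
Step 3: mu = kB*T*ln(n/nQ) = 1.795e-20*-7.223 = -1.297e-19 J
Step 4: Convert to eV: -1.297e-19/1.602e-19 = -0.8095 eV

-0.8095


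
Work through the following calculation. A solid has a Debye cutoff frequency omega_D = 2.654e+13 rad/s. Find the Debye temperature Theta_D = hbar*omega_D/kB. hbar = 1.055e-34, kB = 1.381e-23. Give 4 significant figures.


Step 1: hbar*omega_D = 1.055e-34 * 2.654e+13 = 2.8e-21 J
Step 2: Theta_D = 2.8e-21 / 1.381e-23
Step 3: Theta_D = 202.7 K

202.7


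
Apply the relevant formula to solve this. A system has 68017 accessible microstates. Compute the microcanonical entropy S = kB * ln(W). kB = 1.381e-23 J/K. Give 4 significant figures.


Step 1: ln(W) = ln(68017) = 11.13
Step 2: S = kB * ln(W) = 1.381e-23 * 11.13
Step 3: S = 1.537e-22 J/K

1.537e-22


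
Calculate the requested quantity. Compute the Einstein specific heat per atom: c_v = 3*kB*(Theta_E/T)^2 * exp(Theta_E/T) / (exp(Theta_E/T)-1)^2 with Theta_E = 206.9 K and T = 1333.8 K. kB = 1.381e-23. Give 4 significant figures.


Step 1: x = Theta_E/T = 206.9/1333.8 = 0.1551
Step 2: x^2 = 0.02406
Step 3: exp(x) = 1.168
Step 4: c_v = 3*1.381e-23*0.02406*1.168/(1.168-1)^2 = 4.135e-23

4.135e-23


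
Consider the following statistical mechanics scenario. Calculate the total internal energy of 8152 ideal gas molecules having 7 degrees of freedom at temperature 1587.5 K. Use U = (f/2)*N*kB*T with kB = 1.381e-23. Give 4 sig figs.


Step 1: f/2 = 7/2 = 3.5
Step 2: N*kB*T = 8152*1.381e-23*1587.5 = 1.787e-16
Step 3: U = 3.5 * 1.787e-16 = 6.255e-16 J

6.255e-16


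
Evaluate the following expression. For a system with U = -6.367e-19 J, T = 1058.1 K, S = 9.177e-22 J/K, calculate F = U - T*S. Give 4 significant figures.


Step 1: T*S = 1058.1 * 9.177e-22 = 9.71e-19 J
Step 2: F = U - T*S = -6.367e-19 - 9.71e-19
Step 3: F = -1.608e-18 J

-1.608e-18


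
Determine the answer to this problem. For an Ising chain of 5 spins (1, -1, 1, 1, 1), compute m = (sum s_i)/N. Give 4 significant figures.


Step 1: Count up spins (+1): 4, down spins (-1): 1
Step 2: Total magnetization M = 4 - 1 = 3
Step 3: m = M/N = 3/5 = 0.6

0.6


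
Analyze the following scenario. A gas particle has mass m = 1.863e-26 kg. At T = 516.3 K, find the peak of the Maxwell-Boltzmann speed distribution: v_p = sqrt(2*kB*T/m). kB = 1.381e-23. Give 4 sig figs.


Step 1: Numerator = 2*kB*T = 2*1.381e-23*516.3 = 1.426e-20
Step 2: Ratio = 1.426e-20 / 1.863e-26 = 7.654e+05
Step 3: v_p = sqrt(7.654e+05) = 874.9 m/s

874.9


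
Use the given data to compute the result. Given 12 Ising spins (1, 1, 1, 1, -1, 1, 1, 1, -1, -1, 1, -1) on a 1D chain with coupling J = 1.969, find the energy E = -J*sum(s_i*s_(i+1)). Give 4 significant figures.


Step 1: Nearest-neighbor products: 1, 1, 1, -1, -1, 1, 1, -1, 1, -1, -1
Step 2: Sum of products = 1
Step 3: E = -1.969 * 1 = -1.969

-1.969


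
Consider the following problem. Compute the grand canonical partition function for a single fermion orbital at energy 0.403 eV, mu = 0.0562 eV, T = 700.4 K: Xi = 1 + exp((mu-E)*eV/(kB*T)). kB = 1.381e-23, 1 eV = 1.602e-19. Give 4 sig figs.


Step 1: (mu - E) = 0.0562 - 0.403 = -0.3468 eV
Step 2: x = (mu-E)*eV/(kB*T) = -0.3468*1.602e-19/(1.381e-23*700.4) = -5.744
Step 3: exp(x) = 0.003202
Step 4: Xi = 1 + 0.003202 = 1.003

1.003


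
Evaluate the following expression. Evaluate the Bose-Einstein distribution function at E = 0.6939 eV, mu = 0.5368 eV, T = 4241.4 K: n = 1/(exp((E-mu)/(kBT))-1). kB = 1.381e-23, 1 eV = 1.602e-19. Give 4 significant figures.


Step 1: (E - mu) = 0.1571 eV
Step 2: x = (E-mu)*eV/(kB*T) = 0.1571*1.602e-19/(1.381e-23*4241.4) = 0.4297
Step 3: exp(x) = 1.537
Step 4: n = 1/(exp(x)-1) = 1.863

1.863


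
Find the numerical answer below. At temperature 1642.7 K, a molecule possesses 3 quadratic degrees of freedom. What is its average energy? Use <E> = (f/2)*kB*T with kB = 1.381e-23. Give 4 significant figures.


Step 1: f/2 = 3/2 = 1.5
Step 2: kB*T = 1.381e-23 * 1642.7 = 2.269e-20
Step 3: <E> = 1.5 * 2.269e-20 = 3.403e-20 J

3.403e-20


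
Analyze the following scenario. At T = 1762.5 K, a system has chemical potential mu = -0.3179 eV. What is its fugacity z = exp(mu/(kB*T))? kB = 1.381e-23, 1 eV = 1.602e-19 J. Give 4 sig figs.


Step 1: Convert mu to Joules: -0.3179*1.602e-19 = -5.093e-20 J
Step 2: kB*T = 1.381e-23*1762.5 = 2.434e-20 J
Step 3: mu/(kB*T) = -2.092
Step 4: z = exp(-2.092) = 0.1234

0.1234


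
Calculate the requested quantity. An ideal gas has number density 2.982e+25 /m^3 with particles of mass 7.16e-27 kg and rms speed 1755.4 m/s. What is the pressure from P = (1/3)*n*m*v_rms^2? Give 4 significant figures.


Step 1: v_rms^2 = 1755.4^2 = 3.081e+06
Step 2: n*m = 2.982e+25*7.16e-27 = 0.2135
Step 3: P = (1/3)*0.2135*3.081e+06 = 2.193e+05 Pa

2.193e+05


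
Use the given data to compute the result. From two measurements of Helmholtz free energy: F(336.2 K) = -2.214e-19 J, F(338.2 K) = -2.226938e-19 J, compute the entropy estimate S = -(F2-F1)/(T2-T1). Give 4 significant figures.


Step 1: dF = F2 - F1 = -2.226938e-19 - (-2.214e-19) = -1.2938e-21 J
Step 2: dT = T2 - T1 = 338.2 - 336.2 = 2 K
Step 3: S = -dF/dT = -(-1.2938e-21)/2 = 6.469e-22 J/K

6.469e-22


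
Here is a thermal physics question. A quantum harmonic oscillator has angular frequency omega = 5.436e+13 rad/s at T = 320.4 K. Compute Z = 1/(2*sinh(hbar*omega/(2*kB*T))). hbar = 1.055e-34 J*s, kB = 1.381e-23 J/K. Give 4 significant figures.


Step 1: Compute x = hbar*omega/(kB*T) = 1.055e-34*5.436e+13/(1.381e-23*320.4) = 1.296
Step 2: x/2 = 0.6481
Step 3: sinh(x/2) = 0.6944
Step 4: Z = 1/(2*0.6944) = 0.7201

0.7201


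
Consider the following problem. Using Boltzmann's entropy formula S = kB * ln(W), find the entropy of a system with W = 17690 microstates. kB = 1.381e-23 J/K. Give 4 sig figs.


Step 1: ln(W) = ln(17690) = 9.781
Step 2: S = kB * ln(W) = 1.381e-23 * 9.781
Step 3: S = 1.351e-22 J/K

1.351e-22


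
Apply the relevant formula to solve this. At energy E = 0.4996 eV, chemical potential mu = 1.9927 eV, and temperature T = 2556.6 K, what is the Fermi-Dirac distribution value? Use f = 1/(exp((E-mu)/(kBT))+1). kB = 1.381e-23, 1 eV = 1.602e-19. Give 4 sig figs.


Step 1: (E - mu) = 0.4996 - 1.9927 = -1.493 eV
Step 2: Convert: (E-mu)*eV = -2.392e-19 J
Step 3: x = (E-mu)*eV/(kB*T) = -6.775
Step 4: f = 1/(exp(-6.775)+1) = 0.9989

0.9989


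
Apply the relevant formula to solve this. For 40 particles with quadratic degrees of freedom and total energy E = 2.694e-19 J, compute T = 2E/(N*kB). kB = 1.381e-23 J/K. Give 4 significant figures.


Step 1: Numerator = 2*E = 2*2.694e-19 = 5.388e-19 J
Step 2: Denominator = N*kB = 40*1.381e-23 = 5.524e-22
Step 3: T = 5.388e-19 / 5.524e-22 = 975.4 K

975.4


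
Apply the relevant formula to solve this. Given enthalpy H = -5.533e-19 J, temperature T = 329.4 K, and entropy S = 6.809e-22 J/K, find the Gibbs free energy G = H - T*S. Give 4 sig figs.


Step 1: T*S = 329.4 * 6.809e-22 = 2.243e-19 J
Step 2: G = H - T*S = -5.533e-19 - 2.243e-19
Step 3: G = -7.776e-19 J

-7.776e-19


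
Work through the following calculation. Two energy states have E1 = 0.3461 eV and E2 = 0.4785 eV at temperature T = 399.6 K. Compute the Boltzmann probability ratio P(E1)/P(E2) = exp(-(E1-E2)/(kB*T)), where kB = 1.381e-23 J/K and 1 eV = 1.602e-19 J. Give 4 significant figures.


Step 1: Compute energy difference dE = E1 - E2 = 0.3461 - 0.4785 = -0.1324 eV
Step 2: Convert to Joules: dE_J = -0.1324 * 1.602e-19 = -2.121e-20 J
Step 3: Compute exponent = -dE_J / (kB * T) = -(-2.121e-20) / (1.381e-23 * 399.6) = 3.844
Step 4: P(E1)/P(E2) = exp(3.844) = 46.69

46.69


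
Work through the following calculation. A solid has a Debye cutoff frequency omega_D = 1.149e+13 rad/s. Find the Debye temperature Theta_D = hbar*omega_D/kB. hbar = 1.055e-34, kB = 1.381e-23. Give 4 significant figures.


Step 1: hbar*omega_D = 1.055e-34 * 1.149e+13 = 1.212e-21 J
Step 2: Theta_D = 1.212e-21 / 1.381e-23
Step 3: Theta_D = 87.78 K

87.78


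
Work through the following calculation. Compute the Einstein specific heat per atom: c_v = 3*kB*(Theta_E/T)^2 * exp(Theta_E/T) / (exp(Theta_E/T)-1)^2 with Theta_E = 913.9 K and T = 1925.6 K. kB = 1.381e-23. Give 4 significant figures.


Step 1: x = Theta_E/T = 913.9/1925.6 = 0.4746
Step 2: x^2 = 0.2253
Step 3: exp(x) = 1.607
Step 4: c_v = 3*1.381e-23*0.2253*1.607/(1.607-1)^2 = 4.066e-23

4.066e-23


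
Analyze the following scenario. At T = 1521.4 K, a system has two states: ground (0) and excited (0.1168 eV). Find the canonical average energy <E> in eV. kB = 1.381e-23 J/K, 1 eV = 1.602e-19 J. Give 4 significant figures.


Step 1: beta*E = 0.1168*1.602e-19/(1.381e-23*1521.4) = 0.8906
Step 2: exp(-beta*E) = 0.4104
Step 3: <E> = 0.1168*0.4104/(1+0.4104) = 0.03399 eV

0.03399


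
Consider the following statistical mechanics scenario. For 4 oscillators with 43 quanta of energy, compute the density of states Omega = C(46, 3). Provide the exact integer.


Step 1: Use binomial coefficient C(46, 3)
Step 2: Numerator = 46! / 43!
Step 3: Denominator = 3!
Step 4: Omega = 15180

15180


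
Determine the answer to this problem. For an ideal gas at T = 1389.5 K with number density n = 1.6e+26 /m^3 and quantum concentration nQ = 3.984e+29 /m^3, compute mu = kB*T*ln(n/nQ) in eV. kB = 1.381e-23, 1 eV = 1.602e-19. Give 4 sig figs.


Step 1: n/nQ = 1.6e+26/3.984e+29 = 0.0004016
Step 2: ln(n/nQ) = -7.82
Step 3: mu = kB*T*ln(n/nQ) = 1.919e-20*-7.82 = -1.501e-19 J
Step 4: Convert to eV: -1.501e-19/1.602e-19 = -0.9367 eV

-0.9367


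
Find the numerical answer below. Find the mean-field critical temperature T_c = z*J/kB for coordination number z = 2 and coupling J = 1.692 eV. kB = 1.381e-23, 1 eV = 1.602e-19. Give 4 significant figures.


Step 1: z*J = 2*1.692 = 3.384 eV
Step 2: Convert to Joules: 3.384*1.602e-19 = 5.421e-19 J
Step 3: T_c = 5.421e-19 / 1.381e-23 = 3.926e+04 K

3.926e+04


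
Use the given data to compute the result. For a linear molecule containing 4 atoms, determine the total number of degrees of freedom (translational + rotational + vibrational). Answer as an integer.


Step 1: Translational DOF = 3
Step 2: Rotational DOF (linear) = 2
Step 3: Vibrational DOF = 3*4 - 5 = 7
Step 4: Total = 3 + 2 + 7 = 12

12


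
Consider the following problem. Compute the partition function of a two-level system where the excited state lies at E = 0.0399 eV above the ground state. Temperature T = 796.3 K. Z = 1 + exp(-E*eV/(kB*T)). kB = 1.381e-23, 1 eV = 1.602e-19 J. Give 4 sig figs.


Step 1: Compute beta*E = E*eV/(kB*T) = 0.0399*1.602e-19/(1.381e-23*796.3) = 0.5813
Step 2: exp(-beta*E) = exp(-0.5813) = 0.5592
Step 3: Z = 1 + 0.5592 = 1.559

1.559


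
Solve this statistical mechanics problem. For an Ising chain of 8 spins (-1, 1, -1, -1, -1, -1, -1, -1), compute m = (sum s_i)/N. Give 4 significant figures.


Step 1: Count up spins (+1): 1, down spins (-1): 7
Step 2: Total magnetization M = 1 - 7 = -6
Step 3: m = M/N = -6/8 = -0.75

-0.75


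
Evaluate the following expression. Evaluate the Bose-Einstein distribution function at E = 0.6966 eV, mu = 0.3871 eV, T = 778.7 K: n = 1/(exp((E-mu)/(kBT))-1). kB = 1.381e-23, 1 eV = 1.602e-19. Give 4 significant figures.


Step 1: (E - mu) = 0.3095 eV
Step 2: x = (E-mu)*eV/(kB*T) = 0.3095*1.602e-19/(1.381e-23*778.7) = 4.611
Step 3: exp(x) = 100.5
Step 4: n = 1/(exp(x)-1) = 0.01005

0.01005


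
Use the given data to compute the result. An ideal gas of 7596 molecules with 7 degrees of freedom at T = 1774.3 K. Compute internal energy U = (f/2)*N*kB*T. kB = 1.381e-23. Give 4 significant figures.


Step 1: f/2 = 7/2 = 3.5
Step 2: N*kB*T = 7596*1.381e-23*1774.3 = 1.861e-16
Step 3: U = 3.5 * 1.861e-16 = 6.514e-16 J

6.514e-16


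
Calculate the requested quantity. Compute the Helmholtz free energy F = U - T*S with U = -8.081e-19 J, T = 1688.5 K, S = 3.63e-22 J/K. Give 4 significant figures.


Step 1: T*S = 1688.5 * 3.63e-22 = 6.129e-19 J
Step 2: F = U - T*S = -8.081e-19 - 6.129e-19
Step 3: F = -1.421e-18 J

-1.421e-18


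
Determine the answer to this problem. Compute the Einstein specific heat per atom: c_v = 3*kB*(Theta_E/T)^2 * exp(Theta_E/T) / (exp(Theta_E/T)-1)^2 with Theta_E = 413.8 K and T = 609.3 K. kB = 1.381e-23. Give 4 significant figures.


Step 1: x = Theta_E/T = 413.8/609.3 = 0.6791
Step 2: x^2 = 0.4612
Step 3: exp(x) = 1.972
Step 4: c_v = 3*1.381e-23*0.4612*1.972/(1.972-1)^2 = 3.987e-23

3.987e-23


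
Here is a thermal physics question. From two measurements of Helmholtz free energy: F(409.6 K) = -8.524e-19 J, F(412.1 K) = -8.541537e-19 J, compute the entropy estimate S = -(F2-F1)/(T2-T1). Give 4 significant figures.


Step 1: dF = F2 - F1 = -8.541537e-19 - (-8.524e-19) = -1.7537e-21 J
Step 2: dT = T2 - T1 = 412.1 - 409.6 = 2.5 K
Step 3: S = -dF/dT = -(-1.7537e-21)/2.5 = 7.015e-22 J/K

7.015e-22


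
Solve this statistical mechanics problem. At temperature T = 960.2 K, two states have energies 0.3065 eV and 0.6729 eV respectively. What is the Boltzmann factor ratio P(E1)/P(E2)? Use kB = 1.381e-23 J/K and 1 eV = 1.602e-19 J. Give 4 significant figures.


Step 1: Compute energy difference dE = E1 - E2 = 0.3065 - 0.6729 = -0.3664 eV
Step 2: Convert to Joules: dE_J = -0.3664 * 1.602e-19 = -5.87e-20 J
Step 3: Compute exponent = -dE_J / (kB * T) = -(-5.87e-20) / (1.381e-23 * 960.2) = 4.427
Step 4: P(E1)/P(E2) = exp(4.427) = 83.64

83.64


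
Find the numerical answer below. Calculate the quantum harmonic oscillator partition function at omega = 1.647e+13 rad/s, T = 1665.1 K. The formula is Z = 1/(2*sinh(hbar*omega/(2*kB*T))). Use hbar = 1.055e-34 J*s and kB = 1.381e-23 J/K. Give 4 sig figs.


Step 1: Compute x = hbar*omega/(kB*T) = 1.055e-34*1.647e+13/(1.381e-23*1665.1) = 0.07556
Step 2: x/2 = 0.03778
Step 3: sinh(x/2) = 0.03779
Step 4: Z = 1/(2*0.03779) = 13.23

13.23


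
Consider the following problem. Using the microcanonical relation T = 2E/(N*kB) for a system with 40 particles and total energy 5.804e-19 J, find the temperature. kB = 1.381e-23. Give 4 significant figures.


Step 1: Numerator = 2*E = 2*5.804e-19 = 1.161e-18 J
Step 2: Denominator = N*kB = 40*1.381e-23 = 5.524e-22
Step 3: T = 1.161e-18 / 5.524e-22 = 2101 K

2101


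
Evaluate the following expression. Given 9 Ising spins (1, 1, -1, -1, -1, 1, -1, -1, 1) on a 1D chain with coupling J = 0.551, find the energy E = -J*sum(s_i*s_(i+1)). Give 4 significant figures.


Step 1: Nearest-neighbor products: 1, -1, 1, 1, -1, -1, 1, -1
Step 2: Sum of products = 0
Step 3: E = -0.551 * 0 = 0

0


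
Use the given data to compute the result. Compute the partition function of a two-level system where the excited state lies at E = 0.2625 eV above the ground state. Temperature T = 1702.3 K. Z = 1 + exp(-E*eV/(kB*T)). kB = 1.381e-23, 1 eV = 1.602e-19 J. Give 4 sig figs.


Step 1: Compute beta*E = E*eV/(kB*T) = 0.2625*1.602e-19/(1.381e-23*1702.3) = 1.789
Step 2: exp(-beta*E) = exp(-1.789) = 0.1672
Step 3: Z = 1 + 0.1672 = 1.167

1.167


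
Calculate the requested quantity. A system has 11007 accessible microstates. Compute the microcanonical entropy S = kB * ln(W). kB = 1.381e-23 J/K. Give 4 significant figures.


Step 1: ln(W) = ln(11007) = 9.306
Step 2: S = kB * ln(W) = 1.381e-23 * 9.306
Step 3: S = 1.285e-22 J/K

1.285e-22


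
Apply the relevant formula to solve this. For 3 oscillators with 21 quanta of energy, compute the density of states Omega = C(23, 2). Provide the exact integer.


Step 1: Use binomial coefficient C(23, 2)
Step 2: Numerator = 23! / 21!
Step 3: Denominator = 2!
Step 4: Omega = 253

253


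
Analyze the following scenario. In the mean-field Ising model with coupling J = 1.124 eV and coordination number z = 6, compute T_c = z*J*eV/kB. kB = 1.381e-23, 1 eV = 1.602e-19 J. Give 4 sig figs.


Step 1: z*J = 6*1.124 = 6.744 eV
Step 2: Convert to Joules: 6.744*1.602e-19 = 1.08e-18 J
Step 3: T_c = 1.08e-18 / 1.381e-23 = 7.823e+04 K

7.823e+04


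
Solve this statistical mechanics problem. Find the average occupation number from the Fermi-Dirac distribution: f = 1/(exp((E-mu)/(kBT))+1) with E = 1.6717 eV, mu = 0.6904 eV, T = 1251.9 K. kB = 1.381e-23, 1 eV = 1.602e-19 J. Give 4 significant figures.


Step 1: (E - mu) = 1.6717 - 0.6904 = 0.9813 eV
Step 2: Convert: (E-mu)*eV = 1.572e-19 J
Step 3: x = (E-mu)*eV/(kB*T) = 9.093
Step 4: f = 1/(exp(9.093)+1) = 0.0001125

0.0001125


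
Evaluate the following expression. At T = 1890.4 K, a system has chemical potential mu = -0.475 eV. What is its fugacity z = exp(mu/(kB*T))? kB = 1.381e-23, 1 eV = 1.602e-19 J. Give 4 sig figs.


Step 1: Convert mu to Joules: -0.475*1.602e-19 = -7.609e-20 J
Step 2: kB*T = 1.381e-23*1890.4 = 2.611e-20 J
Step 3: mu/(kB*T) = -2.915
Step 4: z = exp(-2.915) = 0.05421

0.05421


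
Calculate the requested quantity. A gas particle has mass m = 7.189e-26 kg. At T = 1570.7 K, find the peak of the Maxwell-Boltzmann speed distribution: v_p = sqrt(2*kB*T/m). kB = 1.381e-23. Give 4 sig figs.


Step 1: Numerator = 2*kB*T = 2*1.381e-23*1570.7 = 4.338e-20
Step 2: Ratio = 4.338e-20 / 7.189e-26 = 6.035e+05
Step 3: v_p = sqrt(6.035e+05) = 776.8 m/s

776.8


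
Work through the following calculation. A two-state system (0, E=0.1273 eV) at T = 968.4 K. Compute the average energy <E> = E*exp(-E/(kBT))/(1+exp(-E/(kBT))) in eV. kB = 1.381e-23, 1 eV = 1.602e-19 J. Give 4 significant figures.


Step 1: beta*E = 0.1273*1.602e-19/(1.381e-23*968.4) = 1.525
Step 2: exp(-beta*E) = 0.2176
Step 3: <E> = 0.1273*0.2176/(1+0.2176) = 0.02275 eV

0.02275


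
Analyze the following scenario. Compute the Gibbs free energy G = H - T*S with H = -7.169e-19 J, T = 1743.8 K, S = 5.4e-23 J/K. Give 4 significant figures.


Step 1: T*S = 1743.8 * 5.4e-23 = 9.417e-20 J
Step 2: G = H - T*S = -7.169e-19 - 9.417e-20
Step 3: G = -8.111e-19 J

-8.111e-19


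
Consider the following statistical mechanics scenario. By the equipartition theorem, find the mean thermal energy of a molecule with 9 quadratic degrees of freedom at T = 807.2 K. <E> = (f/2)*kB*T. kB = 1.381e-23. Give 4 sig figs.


Step 1: f/2 = 9/2 = 4.5
Step 2: kB*T = 1.381e-23 * 807.2 = 1.115e-20
Step 3: <E> = 4.5 * 1.115e-20 = 5.016e-20 J

5.016e-20


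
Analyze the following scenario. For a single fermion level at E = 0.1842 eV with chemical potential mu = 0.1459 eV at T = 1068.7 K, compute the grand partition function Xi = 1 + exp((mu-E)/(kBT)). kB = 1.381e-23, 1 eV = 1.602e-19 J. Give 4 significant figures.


Step 1: (mu - E) = 0.1459 - 0.1842 = -0.0383 eV
Step 2: x = (mu-E)*eV/(kB*T) = -0.0383*1.602e-19/(1.381e-23*1068.7) = -0.4157
Step 3: exp(x) = 0.6599
Step 4: Xi = 1 + 0.6599 = 1.66

1.66


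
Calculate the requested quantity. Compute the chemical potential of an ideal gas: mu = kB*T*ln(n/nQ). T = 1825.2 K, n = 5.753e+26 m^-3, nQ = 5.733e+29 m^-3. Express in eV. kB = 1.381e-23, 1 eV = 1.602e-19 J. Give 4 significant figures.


Step 1: n/nQ = 5.753e+26/5.733e+29 = 0.001003
Step 2: ln(n/nQ) = -6.904
Step 3: mu = kB*T*ln(n/nQ) = 2.521e-20*-6.904 = -1.74e-19 J
Step 4: Convert to eV: -1.74e-19/1.602e-19 = -1.086 eV

-1.086


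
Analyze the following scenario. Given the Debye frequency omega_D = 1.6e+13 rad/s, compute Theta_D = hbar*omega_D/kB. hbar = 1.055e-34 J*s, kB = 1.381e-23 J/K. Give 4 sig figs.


Step 1: hbar*omega_D = 1.055e-34 * 1.6e+13 = 1.688e-21 J
Step 2: Theta_D = 1.688e-21 / 1.381e-23
Step 3: Theta_D = 122.2 K

122.2


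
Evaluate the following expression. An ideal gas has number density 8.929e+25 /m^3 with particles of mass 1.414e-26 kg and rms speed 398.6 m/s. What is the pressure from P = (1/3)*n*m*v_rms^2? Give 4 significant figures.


Step 1: v_rms^2 = 398.6^2 = 1.589e+05
Step 2: n*m = 8.929e+25*1.414e-26 = 1.263
Step 3: P = (1/3)*1.263*1.589e+05 = 6.687e+04 Pa

6.687e+04


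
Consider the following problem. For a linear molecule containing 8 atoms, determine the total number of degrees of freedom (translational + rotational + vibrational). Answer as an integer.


Step 1: Translational DOF = 3
Step 2: Rotational DOF (linear) = 2
Step 3: Vibrational DOF = 3*8 - 5 = 19
Step 4: Total = 3 + 2 + 19 = 24

24


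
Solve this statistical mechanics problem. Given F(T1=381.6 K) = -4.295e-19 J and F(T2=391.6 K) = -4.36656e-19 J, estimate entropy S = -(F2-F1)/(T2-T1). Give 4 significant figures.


Step 1: dF = F2 - F1 = -4.36656e-19 - (-4.295e-19) = -7.156e-21 J
Step 2: dT = T2 - T1 = 391.6 - 381.6 = 10 K
Step 3: S = -dF/dT = -(-7.156e-21)/10 = 7.156e-22 J/K

7.156e-22


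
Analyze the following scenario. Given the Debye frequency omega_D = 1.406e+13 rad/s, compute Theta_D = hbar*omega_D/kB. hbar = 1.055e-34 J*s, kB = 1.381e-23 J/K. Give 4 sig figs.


Step 1: hbar*omega_D = 1.055e-34 * 1.406e+13 = 1.483e-21 J
Step 2: Theta_D = 1.483e-21 / 1.381e-23
Step 3: Theta_D = 107.4 K

107.4


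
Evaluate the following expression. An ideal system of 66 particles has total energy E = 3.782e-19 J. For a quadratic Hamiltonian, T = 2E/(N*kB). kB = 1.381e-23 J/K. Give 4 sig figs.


Step 1: Numerator = 2*E = 2*3.782e-19 = 7.564e-19 J
Step 2: Denominator = N*kB = 66*1.381e-23 = 9.115e-22
Step 3: T = 7.564e-19 / 9.115e-22 = 829.9 K

829.9


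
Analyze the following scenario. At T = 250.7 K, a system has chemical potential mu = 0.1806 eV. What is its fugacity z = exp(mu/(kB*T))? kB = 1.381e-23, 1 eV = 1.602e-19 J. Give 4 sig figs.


Step 1: Convert mu to Joules: 0.1806*1.602e-19 = 2.893e-20 J
Step 2: kB*T = 1.381e-23*250.7 = 3.462e-21 J
Step 3: mu/(kB*T) = 8.357
Step 4: z = exp(8.357) = 4258

4258


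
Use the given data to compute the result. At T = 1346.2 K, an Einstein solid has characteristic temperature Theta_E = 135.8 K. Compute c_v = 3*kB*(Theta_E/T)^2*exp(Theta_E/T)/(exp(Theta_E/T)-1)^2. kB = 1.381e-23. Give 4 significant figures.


Step 1: x = Theta_E/T = 135.8/1346.2 = 0.1009
Step 2: x^2 = 0.01018
Step 3: exp(x) = 1.106
Step 4: c_v = 3*1.381e-23*0.01018*1.106/(1.106-1)^2 = 4.139e-23

4.139e-23


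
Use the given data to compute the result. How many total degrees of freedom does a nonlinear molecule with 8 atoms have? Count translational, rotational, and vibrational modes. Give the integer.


Step 1: Translational DOF = 3
Step 2: Rotational DOF (nonlinear) = 3
Step 3: Vibrational DOF = 3*8 - 6 = 18
Step 4: Total = 3 + 3 + 18 = 24

24


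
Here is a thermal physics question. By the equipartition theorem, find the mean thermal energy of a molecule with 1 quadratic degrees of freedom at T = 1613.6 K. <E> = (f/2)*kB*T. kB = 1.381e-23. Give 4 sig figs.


Step 1: f/2 = 1/2 = 0.5
Step 2: kB*T = 1.381e-23 * 1613.6 = 2.228e-20
Step 3: <E> = 0.5 * 2.228e-20 = 1.114e-20 J

1.114e-20
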